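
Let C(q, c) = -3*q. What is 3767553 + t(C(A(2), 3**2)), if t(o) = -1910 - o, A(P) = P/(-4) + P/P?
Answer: 7531289/2 ≈ 3.7656e+6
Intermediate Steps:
A(P) = 1 - P/4 (A(P) = P*(-1/4) + 1 = -P/4 + 1 = 1 - P/4)
3767553 + t(C(A(2), 3**2)) = 3767553 + (-1910 - (-3)*(1 - 1/4*2)) = 3767553 + (-1910 - (-3)*(1 - 1/2)) = 3767553 + (-1910 - (-3)/2) = 3767553 + (-1910 - 1*(-3/2)) = 3767553 + (-1910 + 3/2) = 3767553 - 3817/2 = 7531289/2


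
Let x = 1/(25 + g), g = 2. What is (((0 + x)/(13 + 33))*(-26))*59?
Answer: -767/621 ≈ -1.2351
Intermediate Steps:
x = 1/27 (x = 1/(25 + 2) = 1/27 ≈ 0.037037)
(((0 + x)/(13 + 33))*(-26))*59 = (((0 + 1/27)/(13 + 33))*(-26))*59 = (((1/27)/46)*(-26))*59 = (((1/27)*(1/46))*(-26))*59 = ((1/1242)*(-26))*59 = -13/621*59 = -767/621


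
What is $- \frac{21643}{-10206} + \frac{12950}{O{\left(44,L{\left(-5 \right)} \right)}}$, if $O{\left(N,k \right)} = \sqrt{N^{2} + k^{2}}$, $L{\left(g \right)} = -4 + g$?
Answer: $\frac{21643}{10206} + \frac{12950 \sqrt{2017}}{2017} \approx 290.47$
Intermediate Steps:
$- \frac{21643}{-10206} + \frac{12950}{O{\left(44,L{\left(-5 \right)} \right)}} = - \frac{21643}{-10206} + \frac{12950}{\sqrt{44^{2} + \left(-4 - 5\right)^{2}}} = \left(-21643\right) \left(- \frac{1}{10206}\right) + \frac{12950}{\sqrt{1936 + \left(-9\right)^{2}}} = \frac{21643}{10206} + \frac{12950}{\sqrt{1936 + 81}} = \frac{21643}{10206} + \frac{12950}{\sqrt{2017}} = \frac{21643}{10206} + 12950 \frac{\sqrt{2017}}{2017} = \frac{21643}{10206} + \frac{12950 \sqrt{2017}}{2017}$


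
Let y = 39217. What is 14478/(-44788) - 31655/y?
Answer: -992773933/878225498 ≈ -1.1304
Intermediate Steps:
14478/(-44788) - 31655/y = 14478/(-44788) - 31655/39217 = 14478*(-1/44788) - 31655*1/39217 = -7239/22394 - 31655/39217 = -992773933/878225498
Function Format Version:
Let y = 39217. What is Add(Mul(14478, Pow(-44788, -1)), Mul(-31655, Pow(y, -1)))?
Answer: Rational(-992773933, 878225498) ≈ -1.1304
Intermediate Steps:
Add(Mul(14478, Pow(-44788, -1)), Mul(-31655, Pow(y, -1))) = Add(Mul(14478, Pow(-44788, -1)), Mul(-31655, Pow(39217, -1))) = Add(Mul(14478, Rational(-1, 44788)), Mul(-31655, Rational(1, 39217))) = Add(Rational(-7239, 22394), Rational(-31655, 39217)) = Rational(-992773933, 878225498)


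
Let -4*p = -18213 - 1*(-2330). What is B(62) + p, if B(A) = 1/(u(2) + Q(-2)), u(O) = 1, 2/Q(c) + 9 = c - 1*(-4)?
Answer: 79443/20 ≈ 3972.1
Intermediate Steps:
Q(c) = 2/(-5 + c) (Q(c) = 2/(-9 + (c - 1*(-4))) = 2/(-9 + (c + 4)) = 2/(-9 + (4 + c)) = 2/(-5 + c))
B(A) = 7/5 (B(A) = 1/(1 + 2/(-5 - 2)) = 1/(1 + 2/(-7)) = 1/(1 + 2*(-⅐)) = 1/(1 - 2/7) = 1/(5/7) = 7/5)
p = 15883/4 (p = -(-18213 - 1*(-2330))/4 = -(-18213 + 2330)/4 = -¼*(-15883) = 15883/4 ≈ 3970.8)
B(62) + p = 7/5 + 15883/4 = 79443/20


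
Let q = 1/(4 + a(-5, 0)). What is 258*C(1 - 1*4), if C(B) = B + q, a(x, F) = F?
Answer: -1419/2 ≈ -709.50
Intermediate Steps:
q = ¼ (q = 1/(4 + 0) = 1/4 = ¼ ≈ 0.25000)
C(B) = ¼ + B (C(B) = B + ¼ = ¼ + B)
258*C(1 - 1*4) = 258*(¼ + (1 - 1*4)) = 258*(¼ + (1 - 4)) = 258*(¼ - 3) = 258*(-11/4) = -1419/2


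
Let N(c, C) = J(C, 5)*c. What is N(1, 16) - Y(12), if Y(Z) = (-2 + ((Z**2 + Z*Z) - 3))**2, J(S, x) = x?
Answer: -80084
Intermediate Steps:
N(c, C) = 5*c
Y(Z) = (-5 + 2*Z**2)**2 (Y(Z) = (-2 + ((Z**2 + Z**2) - 3))**2 = (-2 + (2*Z**2 - 3))**2 = (-2 + (-3 + 2*Z**2))**2 = (-5 + 2*Z**2)**2)
N(1, 16) - Y(12) = 5*1 - (-5 + 2*12**2)**2 = 5 - (-5 + 2*144)**2 = 5 - (-5 + 288)**2 = 5 - 1*283**2 = 5 - 1*80089 = 5 - 80089 = -80084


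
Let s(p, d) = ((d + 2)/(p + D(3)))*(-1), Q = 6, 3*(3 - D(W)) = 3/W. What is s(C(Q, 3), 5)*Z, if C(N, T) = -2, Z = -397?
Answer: 8337/2 ≈ 4168.5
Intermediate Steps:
D(W) = 3 - 1/W (D(W) = 3 - 3/(3*W) = 3 - 1/W)
s(p, d) = -(2 + d)/(8/3 + p) (s(p, d) = ((d + 2)/(p + (3 - 1/3)))*(-1) = ((2 + d)/(p + (3 - 1*⅓)))*(-1) = ((2 + d)/(p + (3 - ⅓)))*(-1) = ((2 + d)/(p + 8/3))*(-1) = ((2 + d)/(8/3 + p))*(-1) = -(2 + d)/(8/3 + p))
s(C(Q, 3), 5)*Z = (3*(-2 - 1*5)/(8 + 3*(-2)))*(-397) = (3*(-2 - 5)/(8 - 6))*(-397) = (3*(-7)/2)*(-397) = (3*(½)*(-7))*(-397) = -21/2*(-397) = 8337/2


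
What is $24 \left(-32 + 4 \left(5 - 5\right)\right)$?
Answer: $-768$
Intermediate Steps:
$24 \left(-32 + 4 \left(5 - 5\right)\right) = 24 \left(-32 + 4 \cdot 0\right) = 24 \left(-32 + 0\right) = 24 \left(-32\right) = -768$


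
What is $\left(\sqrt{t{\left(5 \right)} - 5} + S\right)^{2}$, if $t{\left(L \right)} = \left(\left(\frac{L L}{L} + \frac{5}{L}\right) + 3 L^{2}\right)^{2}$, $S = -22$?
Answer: $7040 - 88 \sqrt{1639} \approx 3477.4$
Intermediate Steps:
$t{\left(L \right)} = \left(L + 3 L^{2} + \frac{5}{L}\right)^{2}$ ($t{\left(L \right)} = \left(\left(\frac{L^{2}}{L} + \frac{5}{L}\right) + 3 L^{2}\right)^{2} = \left(\left(L + \frac{5}{L}\right) + 3 L^{2}\right)^{2} = \left(L + 3 L^{2} + \frac{5}{L}\right)^{2}$)
$\left(\sqrt{t{\left(5 \right)} - 5} + S\right)^{2} = \left(\sqrt{\frac{\left(5 + 5^{2} + 3 \cdot 5^{3}\right)^{2}}{25} - 5} - 22\right)^{2} = \left(\sqrt{\frac{\left(5 + 25 + 3 \cdot 125\right)^{2}}{25} - 5} - 22\right)^{2} = \left(\sqrt{\frac{\left(5 + 25 + 375\right)^{2}}{25} - 5} - 22\right)^{2} = \left(\sqrt{\frac{405^{2}}{25} - 5} - 22\right)^{2} = \left(\sqrt{\frac{1}{25} \cdot 164025 - 5} - 22\right)^{2} = \left(\sqrt{6561 - 5} - 22\right)^{2} = \left(\sqrt{6556} - 22\right)^{2} = \left(2 \sqrt{1639} - 22\right)^{2} = \left(-22 + 2 \sqrt{1639}\right)^{2}$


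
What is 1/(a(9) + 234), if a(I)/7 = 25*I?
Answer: 1/1809 ≈ 0.00055279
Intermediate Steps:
a(I) = 175*I (a(I) = 7*(25*I) = 175*I)
1/(a(9) + 234) = 1/(175*9 + 234) = 1/(1575 + 234) = 1/1809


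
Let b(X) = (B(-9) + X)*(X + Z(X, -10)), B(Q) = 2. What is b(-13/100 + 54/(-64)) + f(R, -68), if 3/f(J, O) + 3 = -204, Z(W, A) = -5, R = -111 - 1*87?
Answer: -271365571/44160000 ≈ -6.1451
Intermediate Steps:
R = -198 (R = -111 - 87 = -198)
f(J, O) = -1/69 (f(J, O) = 3/(-3 - 204) = 3/(-207) = 3*(-1/207) = -1/69)
b(X) = (-5 + X)*(2 + X) (b(X) = (2 + X)*(X - 5) = (2 + X)*(-5 + X) = (-5 + X)*(2 + X))
b(-13/100 + 54/(-64)) + f(R, -68) = (-10 + (-13/100 + 54/(-64))² - 3*(-13/100 + 54/(-64))) - 1/69 = (-10 + (-13*1/100 + 54*(-1/64))² - 3*(-13*1/100 + 54*(-1/64))) - 1/69 = (-10 + (-13/100 - 27/32)² - 3*(-13/100 - 27/32)) - 1/69 = (-10 + (-779/800)² - 3*(-779/800)) - 1/69 = (-10 + 606841/640000 + 2337/800) - 1/69 = -3923559/640000 - 1/69 = -271365571/44160000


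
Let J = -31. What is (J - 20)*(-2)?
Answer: 102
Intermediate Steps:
(J - 20)*(-2) = (-31 - 20)*(-2) = -51*(-2) = 102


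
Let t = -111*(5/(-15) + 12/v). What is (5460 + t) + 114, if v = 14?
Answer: 38611/7 ≈ 5515.9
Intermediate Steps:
t = -407/7 (t = -111*(5/(-15) + 12/14) = -111*(5*(-1/15) + 12*(1/14)) = -111*(-⅓ + 6/7) = -111*11/21 = -407/7 ≈ -58.143)
(5460 + t) + 114 = (5460 - 407/7) + 114 = 37813/7 + 114 = 38611/7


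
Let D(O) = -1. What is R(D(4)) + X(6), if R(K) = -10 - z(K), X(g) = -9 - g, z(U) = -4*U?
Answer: -29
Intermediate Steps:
R(K) = -10 + 4*K (R(K) = -10 - (-4)*K = -10 + 4*K)
R(D(4)) + X(6) = (-10 + 4*(-1)) + (-9 - 1*6) = (-10 - 4) + (-9 - 6) = -14 - 15 = -29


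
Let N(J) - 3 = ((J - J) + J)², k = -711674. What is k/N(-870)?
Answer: -711674/756903 ≈ -0.94024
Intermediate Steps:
N(J) = 3 + J² (N(J) = 3 + ((J - J) + J)² = 3 + (0 + J)² = 3 + J²)
k/N(-870) = -711674/(3 + (-870)²) = -711674/(3 + 756900) = -711674/756903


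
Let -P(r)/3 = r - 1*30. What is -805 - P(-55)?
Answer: -1060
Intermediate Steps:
P(r) = 90 - 3*r (P(r) = -3*(r - 1*30) = -3*(r - 30) = -3*(-30 + r) = 90 - 3*r)
-805 - P(-55) = -805 - (90 - 3*(-55)) = -805 - (90 + 165) = -805 - 1*255 = -805 - 255 = -1060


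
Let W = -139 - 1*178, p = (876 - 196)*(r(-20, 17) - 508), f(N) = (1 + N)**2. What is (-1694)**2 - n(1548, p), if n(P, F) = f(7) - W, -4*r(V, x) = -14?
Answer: 2869255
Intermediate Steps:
r(V, x) = 7/2 (r(V, x) = -1/4*(-14) = 7/2)
p = -343060 (p = (876 - 196)*(7/2 - 508) = 680*(-1009/2) = -343060)
W = -317 (W = -139 - 178 = -317)
n(P, F) = 381 (n(P, F) = (1 + 7)**2 - 1*(-317) = 8**2 + 317 = 64 + 317 = 381)
(-1694)**2 - n(1548, p) = (-1694)**2 - 1*381 = 2869636 - 381 = 2869255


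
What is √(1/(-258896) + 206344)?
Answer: √864415495724363/64724 ≈ 454.25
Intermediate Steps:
√(1/(-258896) + 206344) = √(-1/258896 + 206344) = √(53421636223/258896) = √864415495724363/64724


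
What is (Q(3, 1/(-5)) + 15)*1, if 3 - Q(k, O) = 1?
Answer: 17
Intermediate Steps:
Q(k, O) = 2 (Q(k, O) = 3 - 1*1 = 3 - 1 = 2)
(Q(3, 1/(-5)) + 15)*1 = (2 + 15)*1 = 17*1 = 17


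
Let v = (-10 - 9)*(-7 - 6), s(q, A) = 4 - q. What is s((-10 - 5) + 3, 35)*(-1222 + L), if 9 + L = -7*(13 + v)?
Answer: -48816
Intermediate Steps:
v = 247 (v = -19*(-13) = 247)
L = -1829 (L = -9 - 7*(13 + 247) = -9 - 7*260 = -9 - 1820 = -1829)
s((-10 - 5) + 3, 35)*(-1222 + L) = (4 - ((-10 - 5) + 3))*(-1222 - 1829) = (4 - (-15 + 3))*(-3051) = (4 - 1*(-12))*(-3051) = (4 + 12)*(-3051) = 16*(-3051) = -48816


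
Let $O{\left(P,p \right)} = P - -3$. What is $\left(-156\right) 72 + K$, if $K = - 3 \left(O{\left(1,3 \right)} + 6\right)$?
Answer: $-11262$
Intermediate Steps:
$O{\left(P,p \right)} = 3 + P$ ($O{\left(P,p \right)} = P + 3 = 3 + P$)
$K = -30$ ($K = - 3 \left(\left(3 + 1\right) + 6\right) = - 3 \left(4 + 6\right) = \left(-3\right) 10 = -30$)
$\left(-156\right) 72 + K = \left(-156\right) 72 - 30 = -11232 - 30 = -11262$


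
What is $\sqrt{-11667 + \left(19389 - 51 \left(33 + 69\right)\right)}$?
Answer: $6 \sqrt{70} \approx 50.2$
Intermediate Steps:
$\sqrt{-11667 + \left(19389 - 51 \left(33 + 69\right)\right)} = \sqrt{-11667 + \left(19389 - 51 \cdot 102\right)} = \sqrt{-11667 + \left(19389 - 5202\right)} = \sqrt{-11667 + 14187} = \sqrt{2520} = 6 \sqrt{70}$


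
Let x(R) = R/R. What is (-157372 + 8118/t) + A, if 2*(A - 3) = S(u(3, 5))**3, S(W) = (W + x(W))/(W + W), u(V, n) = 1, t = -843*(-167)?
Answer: -14769657787/93854 ≈ -1.5737e+5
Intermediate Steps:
t = 140781
x(R) = 1
S(W) = (1 + W)/(2*W) (S(W) = (W + 1)/(W + W) = (1 + W)/((2*W)) = (1 + W)*(1/(2*W)) = (1 + W)/(2*W))
A = 7/2 (A = 3 + ((1/2)*(1 + 1)/1)**3/2 = 3 + ((1/2)*1*2)**3/2 = 3 + (1/2)*1**3 = 3 + (1/2)*1 = 3 + 1/2 = 7/2 ≈ 3.5000)
(-157372 + 8118/t) + A = (-157372 + 8118/140781) + 7/2 = (-157372 + 8118*(1/140781)) + 7/2 = (-157372 + 2706/46927) + 7/2 = -7384993138/46927 + 7/2 = -14769657787/93854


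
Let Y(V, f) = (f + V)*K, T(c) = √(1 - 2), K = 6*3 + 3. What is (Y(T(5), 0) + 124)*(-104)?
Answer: -12896 - 2184*I ≈ -12896.0 - 2184.0*I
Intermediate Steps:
K = 21 (K = 18 + 3 = 21)
T(c) = I (T(c) = √(-1) = I)
Y(V, f) = 21*V + 21*f (Y(V, f) = (f + V)*21 = (V + f)*21 = 21*V + 21*f)
(Y(T(5), 0) + 124)*(-104) = ((21*I + 21*0) + 124)*(-104) = ((21*I + 0) + 124)*(-104) = (21*I + 124)*(-104) = (124 + 21*I)*(-104) = -12896 - 2184*I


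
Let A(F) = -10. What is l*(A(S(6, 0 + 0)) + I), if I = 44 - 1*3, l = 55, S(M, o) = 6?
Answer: 1705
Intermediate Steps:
I = 41 (I = 44 - 3 = 41)
l*(A(S(6, 0 + 0)) + I) = 55*(-10 + 41) = 55*31 = 1705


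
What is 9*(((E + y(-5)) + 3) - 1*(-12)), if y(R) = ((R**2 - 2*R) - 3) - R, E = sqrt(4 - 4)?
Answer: 468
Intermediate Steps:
E = 0 (E = sqrt(0) = 0)
y(R) = -3 + R**2 - 3*R (y(R) = (-3 + R**2 - 2*R) - R = -3 + R**2 - 3*R)
9*(((E + y(-5)) + 3) - 1*(-12)) = 9*(((0 + (-3 + (-5)**2 - 3*(-5))) + 3) - 1*(-12)) = 9*(((0 + (-3 + 25 + 15)) + 3) + 12) = 9*(((0 + 37) + 3) + 12) = 9*((37 + 3) + 12) = 9*(40 + 12) = 9*52 = 468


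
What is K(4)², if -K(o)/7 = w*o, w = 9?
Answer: 63504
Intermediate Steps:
K(o) = -63*o
K(4)² = (-63*4)² = (-252)² = 63504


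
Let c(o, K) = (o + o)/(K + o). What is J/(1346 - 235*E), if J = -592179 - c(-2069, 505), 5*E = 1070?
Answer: 463086047/38274208 ≈ 12.099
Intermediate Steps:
E = 214 (E = (⅕)*1070 = 214)
c(o, K) = 2*o/(K + o) (c(o, K) = (2*o)/(K + o) = 2*o/(K + o))
J = -463086047/782 (J = -592179 - 2*(-2069)/(505 - 2069) = -592179 - 2*(-2069)/(-1564) = -592179 - 2*(-2069)*(-1)/1564 = -592179 - 1*2069/782 = -592179 - 2069/782 = -463086047/782 ≈ -5.9218e+5)
J/(1346 - 235*E) = -463086047/(782*(1346 - 235*214)) = -463086047/(782*(1346 - 50290)) = -463086047/782/(-48944) = -463086047/782*(-1/48944) = 463086047/38274208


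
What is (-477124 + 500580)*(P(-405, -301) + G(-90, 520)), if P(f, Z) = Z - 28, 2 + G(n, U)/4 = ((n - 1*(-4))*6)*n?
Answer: 4349281888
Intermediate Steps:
G(n, U) = -8 + 4*n*(24 + 6*n) (G(n, U) = -8 + 4*(((n - 1*(-4))*6)*n) = -8 + 4*(((n + 4)*6)*n) = -8 + 4*(((4 + n)*6)*n) = -8 + 4*((24 + 6*n)*n) = -8 + 4*(n*(24 + 6*n)) = -8 + 4*n*(24 + 6*n))
P(f, Z) = -28 + Z
(-477124 + 500580)*(P(-405, -301) + G(-90, 520)) = (-477124 + 500580)*((-28 - 301) + (-8 + 24*(-90)² + 96*(-90))) = 23456*(-329 + (-8 + 24*8100 - 8640)) = 23456*(-329 + (-8 + 194400 - 8640)) = 23456*(-329 + 185752) = 23456*185423 = 4349281888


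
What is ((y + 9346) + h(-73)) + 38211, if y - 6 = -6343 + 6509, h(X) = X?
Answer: 47656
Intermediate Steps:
y = 172 (y = 6 + (-6343 + 6509) = 6 + 166 = 172)
((y + 9346) + h(-73)) + 38211 = ((172 + 9346) - 73) + 38211 = (9518 - 73) + 38211 = 9445 + 38211 = 47656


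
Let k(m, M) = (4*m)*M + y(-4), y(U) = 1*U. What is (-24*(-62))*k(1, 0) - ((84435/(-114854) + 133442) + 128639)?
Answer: -30784577747/114854 ≈ -2.6803e+5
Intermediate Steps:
y(U) = U
k(m, M) = -4 + 4*M*m (k(m, M) = (4*m)*M - 4 = 4*M*m - 4 = -4 + 4*M*m)
(-24*(-62))*k(1, 0) - ((84435/(-114854) + 133442) + 128639) = (-24*(-62))*(-4 + 4*0*1) - ((84435/(-114854) + 133442) + 128639) = 1488*(-4 + 0) - ((84435*(-1/114854) + 133442) + 128639) = 1488*(-4) - ((-84435/114854 + 133442) + 128639) = -5952 - (15326263033/114854 + 128639) = -5952 - 1*30100966739/114854 = -5952 - 30100966739/114854 = -30784577747/114854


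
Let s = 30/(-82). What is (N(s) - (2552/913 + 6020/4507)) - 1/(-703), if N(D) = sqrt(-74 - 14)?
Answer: -1085960571/262978943 + 2*I*sqrt(22) ≈ -4.1295 + 9.3808*I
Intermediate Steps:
s = -15/41 (s = 30*(-1/82) = -15/41 ≈ -0.36585)
N(D) = 2*I*sqrt(22) (N(D) = sqrt(-88) = 2*I*sqrt(22))
(N(s) - (2552/913 + 6020/4507)) - 1/(-703) = (2*I*sqrt(22) - (2552/913 + 6020/4507)) - 1/(-703) = (2*I*sqrt(22) - (2552*(1/913) + 6020*(1/4507))) - 1*(-1/703) = (2*I*sqrt(22) - (232/83 + 6020/4507)) + 1/703 = (2*I*sqrt(22) - 1*1545284/374081) + 1/703 = (2*I*sqrt(22) - 1545284/374081) + 1/703 = (-1545284/374081 + 2*I*sqrt(22)) + 1/703 = -1085960571/262978943 + 2*I*sqrt(22)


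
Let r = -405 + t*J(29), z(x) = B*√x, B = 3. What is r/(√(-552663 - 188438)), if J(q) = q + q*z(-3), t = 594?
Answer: 51678*√2223303/741101 - 16821*I*√741101/741101 ≈ 103.97 - 19.539*I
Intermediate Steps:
z(x) = 3*√x
J(q) = q + 3*I*q*√3 (J(q) = q + q*(3*√(-3)) = q + q*(3*(I*√3)) = q + q*(3*I*√3) = q + 3*I*q*√3)
r = 16821 + 51678*I*√3 (r = -405 + 594*(29*(1 + 3*I*√3)) = -405 + 594*(29 + 87*I*√3) = -405 + (17226 + 51678*I*√3) = 16821 + 51678*I*√3 ≈ 16821.0 + 89509.0*I)
r/(√(-552663 - 188438)) = (16821 + 51678*I*√3)/(√(-552663 - 188438)) = (16821 + 51678*I*√3)/(√(-741101)) = (16821 + 51678*I*√3)/((I*√741101)) = (16821 + 51678*I*√3)*(-I*√741101/741101) = -I*√741101*(16821 + 51678*I*√3)/741101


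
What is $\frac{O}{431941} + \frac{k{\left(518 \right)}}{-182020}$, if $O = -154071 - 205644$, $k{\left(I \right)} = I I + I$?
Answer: $- \frac{90799603311}{39310950410} \approx -2.3098$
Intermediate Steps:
$k{\left(I \right)} = I + I^{2}$ ($k{\left(I \right)} = I^{2} + I = I + I^{2}$)
$O = -359715$
$\frac{O}{431941} + \frac{k{\left(518 \right)}}{-182020} = - \frac{359715}{431941} + \frac{518 \left(1 + 518\right)}{-182020} = \left(-359715\right) \frac{1}{431941} + 518 \cdot 519 \left(- \frac{1}{182020}\right) = - \frac{359715}{431941} + 268842 \left(- \frac{1}{182020}\right) = - \frac{359715}{431941} - \frac{134421}{91010} = - \frac{90799603311}{39310950410}$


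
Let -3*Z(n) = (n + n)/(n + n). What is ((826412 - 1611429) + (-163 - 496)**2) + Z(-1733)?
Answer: -1052209/3 ≈ -3.5074e+5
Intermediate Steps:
Z(n) = -1/3 (Z(n) = -(n + n)/(3*(n + n)) = -2*n/(3*(2*n)) = -2*n*1/(2*n)/3 = -1/3*1 = -1/3)
((826412 - 1611429) + (-163 - 496)**2) + Z(-1733) = ((826412 - 1611429) + (-163 - 496)**2) - 1/3 = (-785017 + (-659)**2) - 1/3 = (-785017 + 434281) - 1/3 = -350736 - 1/3 = -1052209/3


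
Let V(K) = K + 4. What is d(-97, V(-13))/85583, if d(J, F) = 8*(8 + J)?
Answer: -712/85583 ≈ -0.0083194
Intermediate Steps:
V(K) = 4 + K
d(J, F) = 64 + 8*J
d(-97, V(-13))/85583 = (64 + 8*(-97))/85583 = (64 - 776)*(1/85583) = -712*1/85583 = -712/85583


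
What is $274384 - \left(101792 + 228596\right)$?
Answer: $-56004$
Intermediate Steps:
$274384 - \left(101792 + 228596\right) = 274384 - 330388 = -56004$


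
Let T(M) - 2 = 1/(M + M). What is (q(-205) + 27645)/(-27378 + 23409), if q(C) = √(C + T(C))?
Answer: -9215/1323 - I*√34124710/1627290 ≈ -6.9652 - 0.0035898*I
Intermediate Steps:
T(M) = 2 + 1/(2*M) (T(M) = 2 + 1/(M + M) = 2 + 1/(2*M))
q(C) = √(2 + C + 1/(2*C)) (q(C) = √(C + (2 + 1/(2*C))) = √(2 + C + 1/(2*C)))
(q(-205) + 27645)/(-27378 + 23409) = (√(8 + 2/(-205) + 4*(-205))/2 + 27645)/(-27378 + 23409) = (√(8 + 2*(-1/205) - 820)/2 + 27645)/(-3969) = (√(8 - 2/205 - 820)/2 + 27645)*(-1/3969) = (√(-166462/205)/2 + 27645)*(-1/3969) = ((I*√34124710/205)/2 + 27645)*(-1/3969) = (I*√34124710/410 + 27645)*(-1/3969) = (27645 + I*√34124710/410)*(-1/3969) = -9215/1323 - I*√34124710/1627290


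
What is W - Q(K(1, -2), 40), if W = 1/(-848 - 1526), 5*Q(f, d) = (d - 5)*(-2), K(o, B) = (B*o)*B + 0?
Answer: 33235/2374 ≈ 14.000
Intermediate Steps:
K(o, B) = o*B² (K(o, B) = o*B² + 0 = o*B²)
Q(f, d) = 2 - 2*d/5 (Q(f, d) = ((d - 5)*(-2))/5 = ((-5 + d)*(-2))/5 = (10 - 2*d)/5 = 2 - 2*d/5)
W = -1/2374 (W = 1/(-2374) = -1/2374 ≈ -0.00042123)
W - Q(K(1, -2), 40) = -1/2374 - (2 - ⅖*40) = -1/2374 - (2 - 16) = -1/2374 - 1*(-14) = -1/2374 + 14 = 33235/2374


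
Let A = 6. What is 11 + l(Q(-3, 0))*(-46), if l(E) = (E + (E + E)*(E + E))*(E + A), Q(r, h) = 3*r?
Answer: 43481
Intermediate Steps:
l(E) = (6 + E)*(E + 4*E²) (l(E) = (E + (E + E)*(E + E))*(E + 6) = (E + (2*E)*(2*E))*(6 + E) = (E + 4*E²)*(6 + E) = (6 + E)*(E + 4*E²))
11 + l(Q(-3, 0))*(-46) = 11 + ((3*(-3))*(6 + 4*(3*(-3))² + 25*(3*(-3))))*(-46) = 11 - 9*(6 + 4*(-9)² + 25*(-9))*(-46) = 11 - 9*(6 + 4*81 - 225)*(-46) = 11 - 9*(6 + 324 - 225)*(-46) = 11 - 9*105*(-46) = 11 - 945*(-46) = 11 + 43470 = 43481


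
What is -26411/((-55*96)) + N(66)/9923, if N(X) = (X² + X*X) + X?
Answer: 28038563/4763040 ≈ 5.8867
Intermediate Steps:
N(X) = X + 2*X² (N(X) = (X² + X²) + X = 2*X² + X = X + 2*X²)
-26411/((-55*96)) + N(66)/9923 = -26411/((-55*96)) + (66*(1 + 2*66))/9923 = -26411/(-5280) + (66*(1 + 132))*(1/9923) = -26411*(-1/5280) + (66*133)*(1/9923) = 2401/480 + 8778*(1/9923) = 2401/480 + 8778/9923 = 28038563/4763040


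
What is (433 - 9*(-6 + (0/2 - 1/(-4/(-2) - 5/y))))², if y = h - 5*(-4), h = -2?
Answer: 232837081/961 ≈ 2.4229e+5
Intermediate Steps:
y = 18 (y = -2 - 5*(-4) = -2 + 20 = 18)
(433 - 9*(-6 + (0/2 - 1/(-4/(-2) - 5/y))))² = (433 - 9*(-6 + (0/2 - 1/(-4/(-2) - 5/18))))² = (433 - 9*(-6 + (0*(½) - 1/(-4*(-½) - 5*1/18))))² = (433 - 9*(-6 + (0 - 1/(2 - 5/18))))² = (433 - 9*(-6 + (0 - 1/31/18)))² = (433 - 9*(-6 + (0 - 1*18/31)))² = (433 - 9*(-6 + (0 - 18/31)))² = (433 - 9*(-6 - 18/31))² = (433 - 9*(-204/31))² = (433 + 1836/31)² = (15259/31)² = 232837081/961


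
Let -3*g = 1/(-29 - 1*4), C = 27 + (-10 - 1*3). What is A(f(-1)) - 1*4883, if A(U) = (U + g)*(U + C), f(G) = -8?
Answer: -162721/33 ≈ -4930.9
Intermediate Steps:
C = 14 (C = 27 + (-10 - 3) = 27 - 13 = 14)
g = 1/99 (g = -1/(3*(-29 - 1*4)) = -1/(3*(-29 - 4)) = -⅓/(-33) = -⅓*(-1/33) = 1/99 ≈ 0.010101)
A(U) = (14 + U)*(1/99 + U) (A(U) = (U + 1/99)*(U + 14) = (1/99 + U)*(14 + U) = (14 + U)*(1/99 + U))
A(f(-1)) - 1*4883 = (14/99 + (-8)² + (1387/99)*(-8)) - 1*4883 = (14/99 + 64 - 11096/99) - 4883 = -1582/33 - 4883 = -162721/33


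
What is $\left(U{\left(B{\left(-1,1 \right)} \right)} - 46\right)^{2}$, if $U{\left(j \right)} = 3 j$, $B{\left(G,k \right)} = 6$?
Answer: $784$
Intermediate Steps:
$\left(U{\left(B{\left(-1,1 \right)} \right)} - 46\right)^{2} = \left(3 \cdot 6 - 46\right)^{2} = \left(18 - 46\right)^{2} = \left(-28\right)^{2} = 784$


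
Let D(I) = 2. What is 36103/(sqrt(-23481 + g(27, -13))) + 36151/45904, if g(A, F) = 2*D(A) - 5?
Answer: 36151/45904 - 36103*I*sqrt(23482)/23482 ≈ 0.78753 - 235.6*I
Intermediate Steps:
g(A, F) = -1 (g(A, F) = 2*2 - 5 = 4 - 5 = -1)
36103/(sqrt(-23481 + g(27, -13))) + 36151/45904 = 36103/(sqrt(-23481 - 1)) + 36151/45904 = 36103/(sqrt(-23482)) + 36151*(1/45904) = 36103/((I*sqrt(23482))) + 36151/45904 = 36103*(-I*sqrt(23482)/23482) + 36151/45904 = -36103*I*sqrt(23482)/23482 + 36151/45904 = 36151/45904 - 36103*I*sqrt(23482)/23482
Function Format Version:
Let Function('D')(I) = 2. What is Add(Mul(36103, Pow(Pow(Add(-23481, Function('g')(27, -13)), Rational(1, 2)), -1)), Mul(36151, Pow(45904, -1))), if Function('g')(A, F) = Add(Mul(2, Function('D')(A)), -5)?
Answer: Add(Rational(36151, 45904), Mul(Rational(-36103, 23482), I, Pow(23482, Rational(1, 2)))) ≈ Add(0.78753, Mul(-235.60, I))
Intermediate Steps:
Function('g')(A, F) = -1 (Function('g')(A, F) = Add(Mul(2, 2), -5) = Add(4, -5) = -1)
Add(Mul(36103, Pow(Pow(Add(-23481, Function('g')(27, -13)), Rational(1, 2)), -1)), Mul(36151, Pow(45904, -1))) = Add(Mul(36103, Pow(Pow(Add(-23481, -1), Rational(1, 2)), -1)), Mul(36151, Pow(45904, -1))) = Add(Mul(36103, Pow(Pow(-23482, Rational(1, 2)), -1)), Mul(36151, Rational(1, 45904))) = Add(Mul(36103, Pow(Mul(I, Pow(23482, Rational(1, 2))), -1)), Rational(36151, 45904)) = Add(Mul(36103, Mul(Rational(-1, 23482), I, Pow(23482, Rational(1, 2)))), Rational(36151, 45904)) = Add(Mul(Rational(-36103, 23482), I, Pow(23482, Rational(1, 2))), Rational(36151, 45904)) = Add(Rational(36151, 45904), Mul(Rational(-36103, 23482), I, Pow(23482, Rational(1, 2))))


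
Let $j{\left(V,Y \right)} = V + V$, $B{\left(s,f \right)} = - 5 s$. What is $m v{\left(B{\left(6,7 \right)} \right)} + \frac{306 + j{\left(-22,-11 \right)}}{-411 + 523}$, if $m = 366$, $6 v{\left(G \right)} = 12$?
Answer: $\frac{41123}{56} \approx 734.34$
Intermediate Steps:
$j{\left(V,Y \right)} = 2 V$
$v{\left(G \right)} = 2$ ($v{\left(G \right)} = \frac{1}{6} \cdot 12 = 2$)
$m v{\left(B{\left(6,7 \right)} \right)} + \frac{306 + j{\left(-22,-11 \right)}}{-411 + 523} = 366 \cdot 2 + \frac{306 + 2 \left(-22\right)}{-411 + 523} = 732 + \frac{306 - 44}{112} = 732 + 262 \cdot \frac{1}{112} = 732 + \frac{131}{56} = \frac{41123}{56}$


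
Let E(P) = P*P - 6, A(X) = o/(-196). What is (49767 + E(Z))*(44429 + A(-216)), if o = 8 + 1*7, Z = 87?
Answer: 5094220365/2 ≈ 2.5471e+9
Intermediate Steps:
o = 15 (o = 8 + 7 = 15)
A(X) = -15/196 (A(X) = 15/(-196) = 15*(-1/196) = -15/196)
E(P) = -6 + P² (E(P) = P² - 6 = -6 + P²)
(49767 + E(Z))*(44429 + A(-216)) = (49767 + (-6 + 87²))*(44429 - 15/196) = (49767 + (-6 + 7569))*(8708069/196) = (49767 + 7563)*(8708069/196) = 57330*(8708069/196) = 5094220365/2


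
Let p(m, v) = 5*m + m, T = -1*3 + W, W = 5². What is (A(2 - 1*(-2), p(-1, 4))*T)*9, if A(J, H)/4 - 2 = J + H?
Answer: 0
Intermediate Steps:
W = 25
T = 22 (T = -1*3 + 25 = -3 + 25 = 22)
p(m, v) = 6*m
A(J, H) = 8 + 4*H + 4*J (A(J, H) = 8 + 4*(J + H) = 8 + 4*(H + J) = 8 + (4*H + 4*J) = 8 + 4*H + 4*J)
(A(2 - 1*(-2), p(-1, 4))*T)*9 = ((8 + 4*(6*(-1)) + 4*(2 - 1*(-2)))*22)*9 = ((8 + 4*(-6) + 4*(2 + 2))*22)*9 = ((8 - 24 + 4*4)*22)*9 = ((8 - 24 + 16)*22)*9 = (0*22)*9 = 0*9 = 0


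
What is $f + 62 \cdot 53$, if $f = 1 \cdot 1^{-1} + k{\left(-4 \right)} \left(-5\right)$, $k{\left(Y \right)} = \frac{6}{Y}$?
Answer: $\frac{6589}{2} \approx 3294.5$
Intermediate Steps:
$f = \frac{17}{2}$ ($f = 1 \cdot 1^{-1} + \frac{6}{-4} \left(-5\right) = 1 \cdot 1 + 6 \left(- \frac{1}{4}\right) \left(-5\right) = 1 - - \frac{15}{2} = 1 + \frac{15}{2} = \frac{17}{2} \approx 8.5$)
$f + 62 \cdot 53 = \frac{17}{2} + 62 \cdot 53 = \frac{17}{2} + 3286 = \frac{6589}{2}$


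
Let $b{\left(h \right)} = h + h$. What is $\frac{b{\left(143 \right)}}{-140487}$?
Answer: $- \frac{286}{140487} \approx -0.0020358$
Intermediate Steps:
$b{\left(h \right)} = 2 h$
$\frac{b{\left(143 \right)}}{-140487} = \frac{2 \cdot 143}{-140487} = 286 \left(- \frac{1}{140487}\right) = - \frac{286}{140487}$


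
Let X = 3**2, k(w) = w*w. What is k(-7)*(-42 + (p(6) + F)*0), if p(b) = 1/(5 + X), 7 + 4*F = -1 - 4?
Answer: -2058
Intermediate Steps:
k(w) = w**2
F = -3 (F = -7/4 + (-1 - 4)/4 = -7/4 + (1/4)*(-5) = -7/4 - 5/4 = -3)
X = 9
p(b) = 1/14 (p(b) = 1/(5 + 9) = 1/14)
k(-7)*(-42 + (p(6) + F)*0) = (-7)**2*(-42 + (1/14 - 3)*0) = 49*(-42 - 41/14*0) = 49*(-42 + 0) = 49*(-42) = -2058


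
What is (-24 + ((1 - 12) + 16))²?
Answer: 361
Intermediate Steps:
(-24 + ((1 - 12) + 16))² = (-24 + (-11 + 16))² = (-24 + 5)² = (-19)² = 361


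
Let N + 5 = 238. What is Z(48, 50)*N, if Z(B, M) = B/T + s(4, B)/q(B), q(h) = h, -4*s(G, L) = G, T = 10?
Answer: 267251/240 ≈ 1113.5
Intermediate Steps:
s(G, L) = -G/4
N = 233 (N = -5 + 238 = 233)
Z(B, M) = -1/B + B/10 (Z(B, M) = B/10 + (-¼*4)/B = B*(⅒) - 1/B = B/10 - 1/B = -1/B + B/10)
Z(48, 50)*N = (-1/48 + (⅒)*48)*233 = (-1*1/48 + 24/5)*233 = (-1/48 + 24/5)*233 = (1147/240)*233 = 267251/240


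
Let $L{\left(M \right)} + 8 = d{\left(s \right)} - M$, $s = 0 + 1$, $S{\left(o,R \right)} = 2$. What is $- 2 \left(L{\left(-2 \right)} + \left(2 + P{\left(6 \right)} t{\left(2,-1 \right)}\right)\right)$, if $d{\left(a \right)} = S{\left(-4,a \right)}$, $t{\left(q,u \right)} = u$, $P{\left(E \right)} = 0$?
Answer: $4$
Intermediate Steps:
$s = 1$
$d{\left(a \right)} = 2$
$L{\left(M \right)} = -6 - M$ ($L{\left(M \right)} = -8 - \left(-2 + M\right) = -6 - M$)
$- 2 \left(L{\left(-2 \right)} + \left(2 + P{\left(6 \right)} t{\left(2,-1 \right)}\right)\right) = - 2 \left(\left(-6 - -2\right) + \left(2 + 0 \left(-1\right)\right)\right) = - 2 \left(\left(-6 + 2\right) + \left(2 + 0\right)\right) = - 2 \left(-4 + 2\right) = \left(-2\right) \left(-2\right) = 4$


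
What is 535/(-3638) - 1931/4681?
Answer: -89059/159154 ≈ -0.55958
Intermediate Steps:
535/(-3638) - 1931/4681 = 535*(-1/3638) - 1931*1/4681 = -5/34 - 1931/4681 = -89059/159154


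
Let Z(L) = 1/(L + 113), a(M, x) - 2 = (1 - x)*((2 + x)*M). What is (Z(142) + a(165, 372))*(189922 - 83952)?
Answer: -123732141182566/51 ≈ -2.4261e+12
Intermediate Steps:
a(M, x) = 2 + M*(1 - x)*(2 + x) (a(M, x) = 2 + (1 - x)*((2 + x)*M) = 2 + (1 - x)*(M*(2 + x)) = 2 + M*(1 - x)*(2 + x))
Z(L) = 1/(113 + L)
(Z(142) + a(165, 372))*(189922 - 83952) = (1/(113 + 142) + (2 + 2*165 - 1*165*372 - 1*165*372**2))*(189922 - 83952) = (1/255 + (2 + 330 - 61380 - 1*165*138384))*105970 = (1/255 + (2 + 330 - 61380 - 22833360))*105970 = (1/255 - 22894408)*105970 = -5838074039/255*105970 = -123732141182566/51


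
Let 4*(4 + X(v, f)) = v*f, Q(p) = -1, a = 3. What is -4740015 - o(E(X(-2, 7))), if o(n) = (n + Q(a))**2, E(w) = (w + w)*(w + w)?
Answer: -4790191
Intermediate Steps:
X(v, f) = -4 + f*v/4 (X(v, f) = -4 + (v*f)/4 = -4 + (f*v)/4 = -4 + f*v/4)
E(w) = 4*w**2 (E(w) = (2*w)*(2*w) = 4*w**2)
o(n) = (-1 + n)**2 (o(n) = (n - 1)**2 = (-1 + n)**2)
-4740015 - o(E(X(-2, 7))) = -4740015 - (-1 + 4*(-4 + (1/4)*7*(-2))**2)**2 = -4740015 - (-1 + 4*(-4 - 7/2)**2)**2 = -4740015 - (-1 + 4*(-15/2)**2)**2 = -4740015 - (-1 + 4*(225/4))**2 = -4740015 - (-1 + 225)**2 = -4740015 - 1*224**2 = -4740015 - 1*50176 = -4740015 - 50176 = -4790191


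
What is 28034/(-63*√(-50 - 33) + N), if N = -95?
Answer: -1331615/169226 + 883071*I*√83/169226 ≈ -7.8689 + 47.541*I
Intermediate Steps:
28034/(-63*√(-50 - 33) + N) = 28034/(-63*√(-50 - 33) - 95) = 28034/(-63*I*√83 - 95) = 28034/(-95 - 63*I*√83)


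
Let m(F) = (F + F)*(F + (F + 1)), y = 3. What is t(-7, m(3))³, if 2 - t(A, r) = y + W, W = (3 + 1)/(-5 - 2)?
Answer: -27/343 ≈ -0.078717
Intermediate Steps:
W = -4/7 (W = 4/(-7) = 4*(-⅐) = -4/7 ≈ -0.57143)
m(F) = 2*F*(1 + 2*F) (m(F) = (2*F)*(F + (1 + F)) = (2*F)*(1 + 2*F) = 2*F*(1 + 2*F))
t(A, r) = -3/7 (t(A, r) = 2 - (3 - 4/7) = 2 - 1*17/7 = 2 - 17/7 = -3/7)
t(-7, m(3))³ = (-3/7)³ = -27/343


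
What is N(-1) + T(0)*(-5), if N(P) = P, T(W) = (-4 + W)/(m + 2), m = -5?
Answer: -23/3 ≈ -7.6667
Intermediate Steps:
T(W) = 4/3 - W/3 (T(W) = (-4 + W)/(-5 + 2) = (-4 + W)/(-3) = (-4 + W)*(-⅓) = 4/3 - W/3)
N(-1) + T(0)*(-5) = -1 + (4/3 - ⅓*0)*(-5) = -1 + (4/3 + 0)*(-5) = -1 + (4/3)*(-5) = -1 - 20/3 = -23/3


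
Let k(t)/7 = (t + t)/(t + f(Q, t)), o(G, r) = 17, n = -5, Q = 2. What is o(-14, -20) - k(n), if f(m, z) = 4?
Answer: -53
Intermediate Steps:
k(t) = 14*t/(4 + t) (k(t) = 7*((t + t)/(t + 4)) = 7*((2*t)/(4 + t)) = 7*(2*t/(4 + t)) = 14*t/(4 + t))
o(-14, -20) - k(n) = 17 - 14*(-5)/(4 - 5) = 17 - 14*(-5)/(-1) = 17 - 14*(-5)*(-1) = 17 - 1*70 = 17 - 70 = -53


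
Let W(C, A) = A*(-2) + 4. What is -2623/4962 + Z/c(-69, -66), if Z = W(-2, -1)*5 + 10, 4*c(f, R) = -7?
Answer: -812281/34734 ≈ -23.386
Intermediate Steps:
c(f, R) = -7/4 (c(f, R) = (1/4)*(-7) = -7/4)
W(C, A) = 4 - 2*A (W(C, A) = -2*A + 4 = 4 - 2*A)
Z = 40 (Z = (4 - 2*(-1))*5 + 10 = (4 + 2)*5 + 10 = 6*5 + 10 = 30 + 10 = 40)
-2623/4962 + Z/c(-69, -66) = -2623/4962 + 40/(-7/4) = -2623*1/4962 + 40*(-4/7) = -2623/4962 - 160/7 = -812281/34734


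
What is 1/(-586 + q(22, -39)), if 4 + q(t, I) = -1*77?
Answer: -1/667 ≈ -0.0014993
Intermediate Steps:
q(t, I) = -81 (q(t, I) = -4 - 1*77 = -4 - 77 = -81)
1/(-586 + q(22, -39)) = 1/(-586 - 81) = 1/(-667) = -1/667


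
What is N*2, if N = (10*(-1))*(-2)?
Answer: 40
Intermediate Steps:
N = 20 (N = -10*(-2) = 20)
N*2 = 20*2 = 40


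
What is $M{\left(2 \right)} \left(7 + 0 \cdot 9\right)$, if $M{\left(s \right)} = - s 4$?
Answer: $-56$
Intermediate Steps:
$M{\left(s \right)} = - 4 s$
$M{\left(2 \right)} \left(7 + 0 \cdot 9\right) = \left(-4\right) 2 \left(7 + 0 \cdot 9\right) = - 8 \left(7 + 0\right) = \left(-8\right) 7 = -56$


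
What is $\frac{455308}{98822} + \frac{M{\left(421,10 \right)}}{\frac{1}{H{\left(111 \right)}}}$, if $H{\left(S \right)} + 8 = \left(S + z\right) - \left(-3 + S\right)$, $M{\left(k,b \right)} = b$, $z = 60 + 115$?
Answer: $\frac{84226354}{49411} \approx 1704.6$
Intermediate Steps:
$z = 175$
$H{\left(S \right)} = 170$ ($H{\left(S \right)} = -8 + \left(\left(S + 175\right) - \left(-3 + S\right)\right) = -8 + \left(\left(175 + S\right) - \left(-3 + S\right)\right) = -8 + 178 = 170$)
$\frac{455308}{98822} + \frac{M{\left(421,10 \right)}}{\frac{1}{H{\left(111 \right)}}} = \frac{455308}{98822} + \frac{10}{\frac{1}{170}} = 455308 \cdot \frac{1}{98822} + 10 \frac{1}{\frac{1}{170}} = \frac{227654}{49411} + 10 \cdot 170 = \frac{227654}{49411} + 1700 = \frac{84226354}{49411}$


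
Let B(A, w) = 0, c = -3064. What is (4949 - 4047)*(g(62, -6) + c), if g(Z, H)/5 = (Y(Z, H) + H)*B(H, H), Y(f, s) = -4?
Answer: -2763728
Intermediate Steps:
g(Z, H) = 0 (g(Z, H) = 5*((-4 + H)*0) = 5*0 = 0)
(4949 - 4047)*(g(62, -6) + c) = (4949 - 4047)*(0 - 3064) = 902*(-3064) = -2763728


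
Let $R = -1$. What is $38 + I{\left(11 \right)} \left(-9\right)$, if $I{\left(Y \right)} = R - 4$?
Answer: $83$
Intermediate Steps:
$I{\left(Y \right)} = -5$ ($I{\left(Y \right)} = -1 - 4 = -5$)
$38 + I{\left(11 \right)} \left(-9\right) = 38 - -45 = 38 + 45 = 83$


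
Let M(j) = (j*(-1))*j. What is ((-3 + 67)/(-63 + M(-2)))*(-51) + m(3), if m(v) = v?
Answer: 3465/67 ≈ 51.716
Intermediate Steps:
M(j) = -j**2 (M(j) = (-j)*j = -j**2)
((-3 + 67)/(-63 + M(-2)))*(-51) + m(3) = ((-3 + 67)/(-63 - 1*(-2)**2))*(-51) + 3 = (64/(-63 - 1*4))*(-51) + 3 = (64/(-63 - 4))*(-51) + 3 = (64/(-67))*(-51) + 3 = (64*(-1/67))*(-51) + 3 = -64/67*(-51) + 3 = 3264/67 + 3 = 3465/67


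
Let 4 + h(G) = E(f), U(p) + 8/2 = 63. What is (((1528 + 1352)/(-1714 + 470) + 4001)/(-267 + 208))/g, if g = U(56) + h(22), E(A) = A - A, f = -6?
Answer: -1243591/1009195 ≈ -1.2323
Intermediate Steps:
U(p) = 59 (U(p) = -4 + 63 = 59)
E(A) = 0
h(G) = -4 (h(G) = -4 + 0 = -4)
g = 55 (g = 59 - 4 = 55)
(((1528 + 1352)/(-1714 + 470) + 4001)/(-267 + 208))/g = (((1528 + 1352)/(-1714 + 470) + 4001)/(-267 + 208))/55 = ((2880/(-1244) + 4001)/(-59))*(1/55) = ((2880*(-1/1244) + 4001)*(-1/59))*(1/55) = ((-720/311 + 4001)*(-1/59))*(1/55) = ((1243591/311)*(-1/59))*(1/55) = -1243591/18349*1/55 = -1243591/1009195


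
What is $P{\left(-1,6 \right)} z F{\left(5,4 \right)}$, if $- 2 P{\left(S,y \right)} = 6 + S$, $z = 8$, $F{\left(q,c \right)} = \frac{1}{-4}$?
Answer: $5$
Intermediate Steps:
$F{\left(q,c \right)} = - \frac{1}{4}$
$P{\left(S,y \right)} = -3 - \frac{S}{2}$ ($P{\left(S,y \right)} = - \frac{6 + S}{2} = -3 - \frac{S}{2}$)
$P{\left(-1,6 \right)} z F{\left(5,4 \right)} = \left(-3 - - \frac{1}{2}\right) 8 \left(- \frac{1}{4}\right) = \left(-3 + \frac{1}{2}\right) 8 \left(- \frac{1}{4}\right) = \left(- \frac{5}{2}\right) 8 \left(- \frac{1}{4}\right) = \left(-20\right) \left(- \frac{1}{4}\right) = 5$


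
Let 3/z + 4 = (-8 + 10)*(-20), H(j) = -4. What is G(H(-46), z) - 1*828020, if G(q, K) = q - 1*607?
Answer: -828631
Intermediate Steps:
z = -3/44 (z = 3/(-4 + (-8 + 10)*(-20)) = 3/(-4 + 2*(-20)) = 3/(-4 - 40) = 3/(-44) = 3*(-1/44) = -3/44 ≈ -0.068182)
G(q, K) = -607 + q (G(q, K) = q - 607 = -607 + q)
G(H(-46), z) - 1*828020 = (-607 - 4) - 1*828020 = -611 - 828020 = -828631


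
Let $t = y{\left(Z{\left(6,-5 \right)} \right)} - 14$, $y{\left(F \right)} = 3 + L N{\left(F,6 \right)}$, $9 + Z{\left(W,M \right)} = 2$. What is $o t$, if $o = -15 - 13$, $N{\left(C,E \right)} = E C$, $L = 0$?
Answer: $308$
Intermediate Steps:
$Z{\left(W,M \right)} = -7$ ($Z{\left(W,M \right)} = -9 + 2 = -7$)
$N{\left(C,E \right)} = C E$
$y{\left(F \right)} = 3$ ($y{\left(F \right)} = 3 + 0 F 6 = 3 + 0 \cdot 6 F = 3 + 0 = 3$)
$o = -28$
$t = -11$ ($t = 3 - 14 = -11$)
$o t = \left(-28\right) \left(-11\right) = 308$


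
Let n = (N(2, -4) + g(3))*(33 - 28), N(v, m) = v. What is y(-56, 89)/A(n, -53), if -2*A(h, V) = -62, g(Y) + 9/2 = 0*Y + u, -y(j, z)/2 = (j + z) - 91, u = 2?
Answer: 116/31 ≈ 3.7419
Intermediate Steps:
y(j, z) = 182 - 2*j - 2*z (y(j, z) = -2*((j + z) - 91) = -2*(-91 + j + z) = 182 - 2*j - 2*z)
g(Y) = -5/2 (g(Y) = -9/2 + (0*Y + 2) = -9/2 + (0 + 2) = -9/2 + 2 = -5/2)
n = -5/2 (n = (2 - 5/2)*(33 - 28) = -1/2*5 = -5/2 ≈ -2.5000)
A(h, V) = 31 (A(h, V) = -1/2*(-62) = 31)
y(-56, 89)/A(n, -53) = (182 - 2*(-56) - 2*89)/31 = (182 + 112 - 178)*(1/31) = 116*(1/31) = 116/31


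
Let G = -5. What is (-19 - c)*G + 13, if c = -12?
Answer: 48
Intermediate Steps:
(-19 - c)*G + 13 = (-19 - 1*(-12))*(-5) + 13 = (-19 + 12)*(-5) + 13 = -7*(-5) + 13 = 35 + 13 = 48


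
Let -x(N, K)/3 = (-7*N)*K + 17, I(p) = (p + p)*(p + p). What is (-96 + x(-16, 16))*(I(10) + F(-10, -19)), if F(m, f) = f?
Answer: -2104263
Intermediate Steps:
I(p) = 4*p² (I(p) = (2*p)*(2*p) = 4*p²)
x(N, K) = -51 + 21*K*N (x(N, K) = -3*((-7*N)*K + 17) = -3*(-7*K*N + 17) = -3*(17 - 7*K*N) = -51 + 21*K*N)
(-96 + x(-16, 16))*(I(10) + F(-10, -19)) = (-96 + (-51 + 21*16*(-16)))*(4*10² - 19) = (-96 + (-51 - 5376))*(4*100 - 19) = (-96 - 5427)*(400 - 19) = -5523*381 = -2104263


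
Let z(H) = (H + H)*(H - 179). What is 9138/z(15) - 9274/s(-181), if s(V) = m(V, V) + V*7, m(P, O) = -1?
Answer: 1418379/259940 ≈ 5.4566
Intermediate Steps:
z(H) = 2*H*(-179 + H) (z(H) = (2*H)*(-179 + H) = 2*H*(-179 + H))
s(V) = -1 + 7*V (s(V) = -1 + V*7 = -1 + 7*V)
9138/z(15) - 9274/s(-181) = 9138/((2*15*(-179 + 15))) - 9274/(-1 + 7*(-181)) = 9138/((2*15*(-164))) - 9274/(-1 - 1267) = 9138/(-4920) - 9274/(-1268) = 9138*(-1/4920) - 9274*(-1/1268) = -1523/820 + 4637/634 = 1418379/259940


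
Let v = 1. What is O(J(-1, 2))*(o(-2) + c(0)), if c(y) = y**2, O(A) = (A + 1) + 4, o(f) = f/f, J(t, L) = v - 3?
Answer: 3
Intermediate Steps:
J(t, L) = -2 (J(t, L) = 1 - 3 = -2)
o(f) = 1
O(A) = 5 + A (O(A) = (1 + A) + 4 = 5 + A)
O(J(-1, 2))*(o(-2) + c(0)) = (5 - 2)*(1 + 0**2) = 3*(1 + 0) = 3*1 = 3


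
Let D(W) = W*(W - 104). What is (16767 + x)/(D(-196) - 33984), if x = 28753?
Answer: 2845/1551 ≈ 1.8343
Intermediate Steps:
D(W) = W*(-104 + W)
(16767 + x)/(D(-196) - 33984) = (16767 + 28753)/(-196*(-104 - 196) - 33984) = 45520/(-196*(-300) - 33984) = 45520/(58800 - 33984) = 45520/24816 = 45520*(1/24816) = 2845/1551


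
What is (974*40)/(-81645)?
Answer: -7792/16329 ≈ -0.47719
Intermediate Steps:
(974*40)/(-81645) = 38960*(-1/81645) = -7792/16329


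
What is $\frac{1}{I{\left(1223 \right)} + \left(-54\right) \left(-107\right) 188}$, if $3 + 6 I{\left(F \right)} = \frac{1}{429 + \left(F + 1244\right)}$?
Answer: $\frac{17376}{18874914577} \approx 9.2059 \cdot 10^{-7}$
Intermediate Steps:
$I{\left(F \right)} = - \frac{1}{2} + \frac{1}{6 \left(1673 + F\right)}$ ($I{\left(F \right)} = - \frac{1}{2} + \frac{1}{6 \left(429 + \left(F + 1244\right)\right)} = - \frac{1}{2} + \frac{1}{6 \left(429 + \left(1244 + F\right)\right)} = - \frac{1}{2} + \frac{1}{6 \left(1673 + F\right)}$)
$\frac{1}{I{\left(1223 \right)} + \left(-54\right) \left(-107\right) 188} = \frac{1}{\frac{-5018 - 3669}{6 \left(1673 + 1223\right)} + \left(-54\right) \left(-107\right) 188} = \frac{1}{\frac{-5018 - 3669}{6 \cdot 2896} + 5778 \cdot 188} = \frac{1}{\frac{1}{6} \cdot \frac{1}{2896} \left(-8687\right) + 1086264} = \frac{1}{- \frac{8687}{17376} + 1086264} = \frac{1}{\frac{18874914577}{17376}} = \frac{17376}{18874914577}$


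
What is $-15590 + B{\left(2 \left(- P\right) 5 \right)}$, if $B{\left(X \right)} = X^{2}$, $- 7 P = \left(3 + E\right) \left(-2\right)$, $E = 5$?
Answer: $- \frac{738310}{49} \approx -15068.0$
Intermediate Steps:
$P = \frac{16}{7}$ ($P = - \frac{\left(3 + 5\right) \left(-2\right)}{7} = - \frac{8 \left(-2\right)}{7} = \left(- \frac{1}{7}\right) \left(-16\right) = \frac{16}{7} \approx 2.2857$)
$-15590 + B{\left(2 \left(- P\right) 5 \right)} = -15590 + \left(2 \left(\left(-1\right) \frac{16}{7}\right) 5\right)^{2} = -15590 + \left(2 \left(- \frac{16}{7}\right) 5\right)^{2} = -15590 + \left(\left(- \frac{32}{7}\right) 5\right)^{2} = -15590 + \left(- \frac{160}{7}\right)^{2} = -15590 + \frac{25600}{49} = - \frac{738310}{49}$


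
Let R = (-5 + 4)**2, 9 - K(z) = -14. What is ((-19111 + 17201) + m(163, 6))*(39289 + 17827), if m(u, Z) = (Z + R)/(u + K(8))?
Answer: -10145315174/93 ≈ -1.0909e+8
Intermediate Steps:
K(z) = 23 (K(z) = 9 - 1*(-14) = 9 + 14 = 23)
R = 1 (R = (-1)**2 = 1)
m(u, Z) = (1 + Z)/(23 + u) (m(u, Z) = (Z + 1)/(u + 23) = (1 + Z)/(23 + u))
((-19111 + 17201) + m(163, 6))*(39289 + 17827) = ((-19111 + 17201) + (1 + 6)/(23 + 163))*(39289 + 17827) = (-1910 + 7/186)*57116 = -355253/186*57116 = -10145315174/93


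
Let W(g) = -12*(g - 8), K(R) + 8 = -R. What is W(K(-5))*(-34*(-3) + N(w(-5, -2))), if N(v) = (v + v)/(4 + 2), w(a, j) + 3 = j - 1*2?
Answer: 13156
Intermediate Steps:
w(a, j) = -5 + j (w(a, j) = -3 + (j - 1*2) = -3 + (j - 2) = -3 + (-2 + j) = -5 + j)
K(R) = -8 - R
N(v) = v/3 (N(v) = (2*v)/6 = (2*v)*(⅙) = v/3)
W(g) = 96 - 12*g (W(g) = -12*(-8 + g) = 96 - 12*g)
W(K(-5))*(-34*(-3) + N(w(-5, -2))) = (96 - 12*(-8 - 1*(-5)))*(-34*(-3) + (-5 - 2)/3) = (96 - 12*(-8 + 5))*(102 + (⅓)*(-7)) = (96 - 12*(-3))*(102 - 7/3) = (96 + 36)*(299/3) = 132*(299/3) = 13156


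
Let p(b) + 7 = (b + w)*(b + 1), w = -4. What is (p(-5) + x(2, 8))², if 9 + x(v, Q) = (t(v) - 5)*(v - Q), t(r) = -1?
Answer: 3136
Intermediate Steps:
p(b) = -7 + (1 + b)*(-4 + b) (p(b) = -7 + (b - 4)*(b + 1) = -7 + (-4 + b)*(1 + b) = -7 + (1 + b)*(-4 + b))
x(v, Q) = -9 - 6*v + 6*Q (x(v, Q) = -9 + (-1 - 5)*(v - Q) = -9 - 6*(v - Q) = -9 + (-6*v + 6*Q) = -9 - 6*v + 6*Q)
(p(-5) + x(2, 8))² = ((-11 + (-5)² - 3*(-5)) + (-9 - 6*2 + 6*8))² = ((-11 + 25 + 15) + (-9 - 12 + 48))² = (29 + 27)² = 56² = 3136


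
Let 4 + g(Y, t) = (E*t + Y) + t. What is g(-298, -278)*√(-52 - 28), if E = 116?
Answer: -131312*I*√5 ≈ -2.9362e+5*I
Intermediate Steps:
g(Y, t) = -4 + Y + 117*t (g(Y, t) = -4 + ((116*t + Y) + t) = -4 + ((Y + 116*t) + t) = -4 + (Y + 117*t) = -4 + Y + 117*t)
g(-298, -278)*√(-52 - 28) = (-4 - 298 + 117*(-278))*√(-52 - 28) = (-4 - 298 - 32526)*√(-80) = -131312*I*√5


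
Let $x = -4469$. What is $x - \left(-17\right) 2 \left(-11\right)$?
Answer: $-4843$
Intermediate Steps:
$x - \left(-17\right) 2 \left(-11\right) = -4469 - \left(-17\right) 2 \left(-11\right) = -4469 - \left(-34\right) \left(-11\right) = -4469 - 374 = -4843$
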